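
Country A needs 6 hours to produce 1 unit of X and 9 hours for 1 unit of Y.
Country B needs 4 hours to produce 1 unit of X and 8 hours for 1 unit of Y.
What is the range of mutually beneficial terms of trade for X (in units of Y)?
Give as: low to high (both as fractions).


Opportunity cost of X for Country A = hours_X / hours_Y = 6/9 = 2/3 units of Y
Opportunity cost of X for Country B = hours_X / hours_Y = 4/8 = 1/2 units of Y
Terms of trade must be between the two opportunity costs.
Range: 1/2 to 2/3

1/2 to 2/3


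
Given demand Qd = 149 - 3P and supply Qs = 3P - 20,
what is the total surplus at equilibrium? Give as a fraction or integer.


Find equilibrium: 149 - 3P = 3P - 20
149 + 20 = 6P
P* = 169/6 = 169/6
Q* = 3*169/6 - 20 = 129/2
Inverse demand: P = 149/3 - Q/3, so P_max = 149/3
Inverse supply: P = 20/3 + Q/3, so P_min = 20/3
CS = (1/2) * 129/2 * (149/3 - 169/6) = 5547/8
PS = (1/2) * 129/2 * (169/6 - 20/3) = 5547/8
TS = CS + PS = 5547/8 + 5547/8 = 5547/4

5547/4


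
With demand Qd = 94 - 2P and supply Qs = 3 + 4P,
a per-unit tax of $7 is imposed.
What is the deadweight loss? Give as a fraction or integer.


Pre-tax equilibrium quantity: Q* = 191/3
Post-tax equilibrium quantity: Q_tax = 163/3
Reduction in quantity: Q* - Q_tax = 28/3
DWL = (1/2) * tax * (Q* - Q_tax)
DWL = (1/2) * 7 * 28/3 = 98/3

98/3


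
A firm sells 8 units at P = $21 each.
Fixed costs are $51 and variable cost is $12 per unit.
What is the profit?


Total Revenue = P * Q = 21 * 8 = $168
Total Cost = FC + VC*Q = 51 + 12*8 = $147
Profit = TR - TC = 168 - 147 = $21

$21


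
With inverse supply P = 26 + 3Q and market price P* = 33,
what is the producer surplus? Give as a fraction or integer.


Minimum supply price (at Q=0): P_min = 26
Quantity supplied at P* = 33:
Q* = (33 - 26)/3 = 7/3
PS = (1/2) * Q* * (P* - P_min)
PS = (1/2) * 7/3 * (33 - 26)
PS = (1/2) * 7/3 * 7 = 49/6

49/6


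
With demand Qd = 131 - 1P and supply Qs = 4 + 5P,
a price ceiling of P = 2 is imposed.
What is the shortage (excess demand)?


At P = 2:
Qd = 131 - 1*2 = 129
Qs = 4 + 5*2 = 14
Shortage = Qd - Qs = 129 - 14 = 115

115


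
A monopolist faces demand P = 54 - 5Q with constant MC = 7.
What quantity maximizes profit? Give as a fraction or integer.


TR = P*Q = (54 - 5Q)Q = 54Q - 5Q^2
MR = dTR/dQ = 54 - 10Q
Set MR = MC:
54 - 10Q = 7
47 = 10Q
Q* = 47/10 = 47/10

47/10


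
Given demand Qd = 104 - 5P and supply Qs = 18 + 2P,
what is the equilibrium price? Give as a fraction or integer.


At equilibrium, Qd = Qs.
104 - 5P = 18 + 2P
104 - 18 = 5P + 2P
86 = 7P
P* = 86/7 = 86/7

86/7


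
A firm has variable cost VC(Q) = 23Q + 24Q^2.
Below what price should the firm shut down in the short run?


AVC(Q) = VC(Q)/Q = 23 + 24Q
AVC is increasing in Q, so minimum AVC is at Q -> 0+.
Min AVC = 23
The firm should shut down if P < 23.

23


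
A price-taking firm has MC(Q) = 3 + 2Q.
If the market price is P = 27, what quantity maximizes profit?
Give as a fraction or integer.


In perfect competition, profit is maximized where P = MC.
27 = 3 + 2Q
24 = 2Q
Q* = 24/2 = 12

12


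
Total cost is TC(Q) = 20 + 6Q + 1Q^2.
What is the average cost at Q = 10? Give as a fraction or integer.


TC(10) = 20 + 6*10 + 1*10^2
TC(10) = 20 + 60 + 100 = 180
AC = TC/Q = 180/10 = 18

18


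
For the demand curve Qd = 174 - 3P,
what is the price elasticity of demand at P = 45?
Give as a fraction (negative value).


dQ/dP = -3
At P = 45: Q = 174 - 3*45 = 39
E = (dQ/dP)(P/Q) = (-3)(45/39) = -45/13

-45/13


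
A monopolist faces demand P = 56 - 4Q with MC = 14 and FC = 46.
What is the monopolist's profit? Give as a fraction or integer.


MR = MC: 56 - 8Q = 14
Q* = 21/4
P* = 56 - 4*21/4 = 35
Profit = (P* - MC)*Q* - FC
= (35 - 14)*21/4 - 46
= 21*21/4 - 46
= 441/4 - 46 = 257/4

257/4


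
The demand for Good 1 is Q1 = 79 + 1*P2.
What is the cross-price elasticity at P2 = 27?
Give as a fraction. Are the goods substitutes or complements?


dQ1/dP2 = 1
At P2 = 27: Q1 = 79 + 1*27 = 106
Exy = (dQ1/dP2)(P2/Q1) = 1 * 27 / 106 = 27/106
Since Exy > 0, the goods are substitutes.

27/106 (substitutes)


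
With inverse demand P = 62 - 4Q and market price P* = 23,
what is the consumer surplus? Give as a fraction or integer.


Maximum willingness to pay (at Q=0): P_max = 62
Quantity demanded at P* = 23:
Q* = (62 - 23)/4 = 39/4
CS = (1/2) * Q* * (P_max - P*)
CS = (1/2) * 39/4 * (62 - 23)
CS = (1/2) * 39/4 * 39 = 1521/8

1521/8


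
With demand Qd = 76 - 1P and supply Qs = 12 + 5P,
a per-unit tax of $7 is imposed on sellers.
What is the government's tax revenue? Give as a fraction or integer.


With tax on sellers, new supply: Qs' = 12 + 5(P - 7)
= 5P - 23
New equilibrium quantity:
Q_new = 119/2
Tax revenue = tax * Q_new = 7 * 119/2 = 833/2

833/2


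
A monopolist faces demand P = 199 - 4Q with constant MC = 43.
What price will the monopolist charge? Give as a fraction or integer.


MR = 199 - 8Q
Set MR = MC: 199 - 8Q = 43
Q* = 39/2
Substitute into demand:
P* = 199 - 4*39/2 = 121

121


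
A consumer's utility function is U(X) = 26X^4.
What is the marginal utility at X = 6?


MU = dU/dX = 26*4*X^(4-1)
MU = 104*X^3
At X = 6:
MU = 104 * 6^3
MU = 104 * 216 = 22464

22464


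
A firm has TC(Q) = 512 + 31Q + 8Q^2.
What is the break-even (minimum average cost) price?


AC(Q) = 512/Q + 31 + 8Q
To minimize: dAC/dQ = -512/Q^2 + 8 = 0
Q^2 = 512/8 = 64
Q* = 8
Min AC = 512/8 + 31 + 8*8
Min AC = 64 + 31 + 64 = 159

159


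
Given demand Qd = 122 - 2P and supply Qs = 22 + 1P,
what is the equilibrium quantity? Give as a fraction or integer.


First find equilibrium price:
122 - 2P = 22 + 1P
P* = 100/3 = 100/3
Then substitute into demand:
Q* = 122 - 2 * 100/3 = 166/3

166/3


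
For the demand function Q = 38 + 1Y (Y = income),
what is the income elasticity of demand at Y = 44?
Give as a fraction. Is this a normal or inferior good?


dQ/dY = 1
At Y = 44: Q = 38 + 1*44 = 82
Ey = (dQ/dY)(Y/Q) = 1 * 44 / 82 = 22/41
Since Ey > 0, this is a normal good.

22/41 (normal good)


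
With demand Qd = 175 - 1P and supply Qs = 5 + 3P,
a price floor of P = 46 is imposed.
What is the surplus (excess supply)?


At P = 46:
Qd = 175 - 1*46 = 129
Qs = 5 + 3*46 = 143
Surplus = Qs - Qd = 143 - 129 = 14

14


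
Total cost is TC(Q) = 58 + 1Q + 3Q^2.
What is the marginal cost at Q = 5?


MC = dTC/dQ = 1 + 2*3*Q
At Q = 5:
MC = 1 + 6*5
MC = 1 + 30 = 31

31


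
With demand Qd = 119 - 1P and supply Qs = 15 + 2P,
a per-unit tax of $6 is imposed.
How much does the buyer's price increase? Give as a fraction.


With a per-unit tax, the buyer's price increase depends on relative slopes.
Supply slope: d = 2, Demand slope: b = 1
Buyer's price increase = d * tax / (b + d)
= 2 * 6 / (1 + 2)
= 12 / 3 = 4

4


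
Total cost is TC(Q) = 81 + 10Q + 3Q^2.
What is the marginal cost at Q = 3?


MC = dTC/dQ = 10 + 2*3*Q
At Q = 3:
MC = 10 + 6*3
MC = 10 + 18 = 28

28


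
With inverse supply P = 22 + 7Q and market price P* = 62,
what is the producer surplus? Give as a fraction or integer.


Minimum supply price (at Q=0): P_min = 22
Quantity supplied at P* = 62:
Q* = (62 - 22)/7 = 40/7
PS = (1/2) * Q* * (P* - P_min)
PS = (1/2) * 40/7 * (62 - 22)
PS = (1/2) * 40/7 * 40 = 800/7

800/7


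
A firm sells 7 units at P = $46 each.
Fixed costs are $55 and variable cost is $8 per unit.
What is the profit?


Total Revenue = P * Q = 46 * 7 = $322
Total Cost = FC + VC*Q = 55 + 8*7 = $111
Profit = TR - TC = 322 - 111 = $211

$211


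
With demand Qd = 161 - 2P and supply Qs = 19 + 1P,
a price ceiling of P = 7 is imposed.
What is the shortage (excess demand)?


At P = 7:
Qd = 161 - 2*7 = 147
Qs = 19 + 1*7 = 26
Shortage = Qd - Qs = 147 - 26 = 121

121


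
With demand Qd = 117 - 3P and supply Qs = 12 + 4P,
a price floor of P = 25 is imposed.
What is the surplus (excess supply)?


At P = 25:
Qd = 117 - 3*25 = 42
Qs = 12 + 4*25 = 112
Surplus = Qs - Qd = 112 - 42 = 70

70


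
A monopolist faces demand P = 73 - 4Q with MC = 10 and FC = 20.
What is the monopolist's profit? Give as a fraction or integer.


MR = MC: 73 - 8Q = 10
Q* = 63/8
P* = 73 - 4*63/8 = 83/2
Profit = (P* - MC)*Q* - FC
= (83/2 - 10)*63/8 - 20
= 63/2*63/8 - 20
= 3969/16 - 20 = 3649/16

3649/16


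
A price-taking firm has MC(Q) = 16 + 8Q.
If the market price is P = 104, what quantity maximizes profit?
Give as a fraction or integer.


In perfect competition, profit is maximized where P = MC.
104 = 16 + 8Q
88 = 8Q
Q* = 88/8 = 11

11


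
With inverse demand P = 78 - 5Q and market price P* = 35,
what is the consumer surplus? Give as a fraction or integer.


Maximum willingness to pay (at Q=0): P_max = 78
Quantity demanded at P* = 35:
Q* = (78 - 35)/5 = 43/5
CS = (1/2) * Q* * (P_max - P*)
CS = (1/2) * 43/5 * (78 - 35)
CS = (1/2) * 43/5 * 43 = 1849/10

1849/10


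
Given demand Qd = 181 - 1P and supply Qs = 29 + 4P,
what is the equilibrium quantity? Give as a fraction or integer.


First find equilibrium price:
181 - 1P = 29 + 4P
P* = 152/5 = 152/5
Then substitute into demand:
Q* = 181 - 1 * 152/5 = 753/5

753/5


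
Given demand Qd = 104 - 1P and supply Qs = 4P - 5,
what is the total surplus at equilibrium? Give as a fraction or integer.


Find equilibrium: 104 - 1P = 4P - 5
104 + 5 = 5P
P* = 109/5 = 109/5
Q* = 4*109/5 - 5 = 411/5
Inverse demand: P = 104 - Q/1, so P_max = 104
Inverse supply: P = 5/4 + Q/4, so P_min = 5/4
CS = (1/2) * 411/5 * (104 - 109/5) = 168921/50
PS = (1/2) * 411/5 * (109/5 - 5/4) = 168921/200
TS = CS + PS = 168921/50 + 168921/200 = 168921/40

168921/40


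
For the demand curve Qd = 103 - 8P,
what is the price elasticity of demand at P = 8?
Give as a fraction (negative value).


dQ/dP = -8
At P = 8: Q = 103 - 8*8 = 39
E = (dQ/dP)(P/Q) = (-8)(8/39) = -64/39

-64/39


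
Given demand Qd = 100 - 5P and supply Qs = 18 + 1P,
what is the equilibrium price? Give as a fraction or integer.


At equilibrium, Qd = Qs.
100 - 5P = 18 + 1P
100 - 18 = 5P + 1P
82 = 6P
P* = 82/6 = 41/3

41/3


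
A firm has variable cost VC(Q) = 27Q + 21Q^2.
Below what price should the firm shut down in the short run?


AVC(Q) = VC(Q)/Q = 27 + 21Q
AVC is increasing in Q, so minimum AVC is at Q -> 0+.
Min AVC = 27
The firm should shut down if P < 27.

27


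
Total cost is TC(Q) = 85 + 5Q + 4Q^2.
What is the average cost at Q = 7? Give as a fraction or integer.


TC(7) = 85 + 5*7 + 4*7^2
TC(7) = 85 + 35 + 196 = 316
AC = TC/Q = 316/7 = 316/7

316/7


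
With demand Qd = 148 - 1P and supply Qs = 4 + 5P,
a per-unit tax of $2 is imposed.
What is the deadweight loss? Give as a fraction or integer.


Pre-tax equilibrium quantity: Q* = 124
Post-tax equilibrium quantity: Q_tax = 367/3
Reduction in quantity: Q* - Q_tax = 5/3
DWL = (1/2) * tax * (Q* - Q_tax)
DWL = (1/2) * 2 * 5/3 = 5/3

5/3


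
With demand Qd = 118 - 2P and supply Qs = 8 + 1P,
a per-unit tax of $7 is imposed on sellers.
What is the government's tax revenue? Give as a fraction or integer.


With tax on sellers, new supply: Qs' = 8 + 1(P - 7)
= 1 + 1P
New equilibrium quantity:
Q_new = 40
Tax revenue = tax * Q_new = 7 * 40 = 280

280


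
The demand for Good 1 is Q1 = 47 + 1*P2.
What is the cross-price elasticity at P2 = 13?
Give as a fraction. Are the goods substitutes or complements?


dQ1/dP2 = 1
At P2 = 13: Q1 = 47 + 1*13 = 60
Exy = (dQ1/dP2)(P2/Q1) = 1 * 13 / 60 = 13/60
Since Exy > 0, the goods are substitutes.

13/60 (substitutes)


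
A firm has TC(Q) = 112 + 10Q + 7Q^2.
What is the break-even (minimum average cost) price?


AC(Q) = 112/Q + 10 + 7Q
To minimize: dAC/dQ = -112/Q^2 + 7 = 0
Q^2 = 112/7 = 16
Q* = 4
Min AC = 112/4 + 10 + 7*4
Min AC = 28 + 10 + 28 = 66

66


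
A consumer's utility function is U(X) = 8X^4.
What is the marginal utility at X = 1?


MU = dU/dX = 8*4*X^(4-1)
MU = 32*X^3
At X = 1:
MU = 32 * 1^3
MU = 32 * 1 = 32

32


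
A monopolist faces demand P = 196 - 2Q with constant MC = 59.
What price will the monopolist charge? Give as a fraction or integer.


MR = 196 - 4Q
Set MR = MC: 196 - 4Q = 59
Q* = 137/4
Substitute into demand:
P* = 196 - 2*137/4 = 255/2

255/2


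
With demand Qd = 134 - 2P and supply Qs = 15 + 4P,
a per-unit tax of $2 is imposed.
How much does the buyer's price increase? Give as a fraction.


With a per-unit tax, the buyer's price increase depends on relative slopes.
Supply slope: d = 4, Demand slope: b = 2
Buyer's price increase = d * tax / (b + d)
= 4 * 2 / (2 + 4)
= 8 / 6 = 4/3

4/3


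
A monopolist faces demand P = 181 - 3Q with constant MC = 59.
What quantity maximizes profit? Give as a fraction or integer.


TR = P*Q = (181 - 3Q)Q = 181Q - 3Q^2
MR = dTR/dQ = 181 - 6Q
Set MR = MC:
181 - 6Q = 59
122 = 6Q
Q* = 122/6 = 61/3

61/3


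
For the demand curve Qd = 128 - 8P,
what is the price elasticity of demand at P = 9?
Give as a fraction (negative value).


dQ/dP = -8
At P = 9: Q = 128 - 8*9 = 56
E = (dQ/dP)(P/Q) = (-8)(9/56) = -9/7

-9/7


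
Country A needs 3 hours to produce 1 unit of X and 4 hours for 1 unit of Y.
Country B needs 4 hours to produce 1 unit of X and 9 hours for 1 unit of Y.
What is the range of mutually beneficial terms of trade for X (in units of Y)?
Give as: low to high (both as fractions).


Opportunity cost of X for Country A = hours_X / hours_Y = 3/4 = 3/4 units of Y
Opportunity cost of X for Country B = hours_X / hours_Y = 4/9 = 4/9 units of Y
Terms of trade must be between the two opportunity costs.
Range: 4/9 to 3/4

4/9 to 3/4


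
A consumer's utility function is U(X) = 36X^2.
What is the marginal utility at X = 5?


MU = dU/dX = 36*2*X^(2-1)
MU = 72*X^1
At X = 5:
MU = 72 * 5^1
MU = 72 * 5 = 360

360


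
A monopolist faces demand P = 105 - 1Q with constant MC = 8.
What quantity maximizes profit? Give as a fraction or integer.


TR = P*Q = (105 - 1Q)Q = 105Q - 1Q^2
MR = dTR/dQ = 105 - 2Q
Set MR = MC:
105 - 2Q = 8
97 = 2Q
Q* = 97/2 = 97/2

97/2


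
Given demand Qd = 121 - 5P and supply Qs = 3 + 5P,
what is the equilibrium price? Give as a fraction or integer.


At equilibrium, Qd = Qs.
121 - 5P = 3 + 5P
121 - 3 = 5P + 5P
118 = 10P
P* = 118/10 = 59/5

59/5


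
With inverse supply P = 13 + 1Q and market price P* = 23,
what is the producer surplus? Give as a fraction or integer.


Minimum supply price (at Q=0): P_min = 13
Quantity supplied at P* = 23:
Q* = (23 - 13)/1 = 10
PS = (1/2) * Q* * (P* - P_min)
PS = (1/2) * 10 * (23 - 13)
PS = (1/2) * 10 * 10 = 50

50


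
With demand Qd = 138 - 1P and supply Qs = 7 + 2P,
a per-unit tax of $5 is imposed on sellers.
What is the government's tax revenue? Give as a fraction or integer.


With tax on sellers, new supply: Qs' = 7 + 2(P - 5)
= 2P - 3
New equilibrium quantity:
Q_new = 91
Tax revenue = tax * Q_new = 5 * 91 = 455

455


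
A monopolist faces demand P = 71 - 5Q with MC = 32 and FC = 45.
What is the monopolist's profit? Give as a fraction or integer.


MR = MC: 71 - 10Q = 32
Q* = 39/10
P* = 71 - 5*39/10 = 103/2
Profit = (P* - MC)*Q* - FC
= (103/2 - 32)*39/10 - 45
= 39/2*39/10 - 45
= 1521/20 - 45 = 621/20

621/20


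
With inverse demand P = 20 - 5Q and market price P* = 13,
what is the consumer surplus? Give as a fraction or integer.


Maximum willingness to pay (at Q=0): P_max = 20
Quantity demanded at P* = 13:
Q* = (20 - 13)/5 = 7/5
CS = (1/2) * Q* * (P_max - P*)
CS = (1/2) * 7/5 * (20 - 13)
CS = (1/2) * 7/5 * 7 = 49/10

49/10


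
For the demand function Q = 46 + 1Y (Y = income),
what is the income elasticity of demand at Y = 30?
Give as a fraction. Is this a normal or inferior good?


dQ/dY = 1
At Y = 30: Q = 46 + 1*30 = 76
Ey = (dQ/dY)(Y/Q) = 1 * 30 / 76 = 15/38
Since Ey > 0, this is a normal good.

15/38 (normal good)


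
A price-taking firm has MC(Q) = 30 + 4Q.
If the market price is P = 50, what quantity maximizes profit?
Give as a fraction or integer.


In perfect competition, profit is maximized where P = MC.
50 = 30 + 4Q
20 = 4Q
Q* = 20/4 = 5

5


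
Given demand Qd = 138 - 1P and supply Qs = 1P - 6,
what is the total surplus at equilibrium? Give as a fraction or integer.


Find equilibrium: 138 - 1P = 1P - 6
138 + 6 = 2P
P* = 144/2 = 72
Q* = 1*72 - 6 = 66
Inverse demand: P = 138 - Q/1, so P_max = 138
Inverse supply: P = 6 + Q/1, so P_min = 6
CS = (1/2) * 66 * (138 - 72) = 2178
PS = (1/2) * 66 * (72 - 6) = 2178
TS = CS + PS = 2178 + 2178 = 4356

4356


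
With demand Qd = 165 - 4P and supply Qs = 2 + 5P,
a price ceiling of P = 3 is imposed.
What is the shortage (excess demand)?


At P = 3:
Qd = 165 - 4*3 = 153
Qs = 2 + 5*3 = 17
Shortage = Qd - Qs = 153 - 17 = 136

136


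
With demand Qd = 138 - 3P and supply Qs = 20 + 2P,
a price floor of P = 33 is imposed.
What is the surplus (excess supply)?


At P = 33:
Qd = 138 - 3*33 = 39
Qs = 20 + 2*33 = 86
Surplus = Qs - Qd = 86 - 39 = 47

47


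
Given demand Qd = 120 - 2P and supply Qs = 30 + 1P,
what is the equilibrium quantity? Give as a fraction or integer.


First find equilibrium price:
120 - 2P = 30 + 1P
P* = 90/3 = 30
Then substitute into demand:
Q* = 120 - 2 * 30 = 60

60


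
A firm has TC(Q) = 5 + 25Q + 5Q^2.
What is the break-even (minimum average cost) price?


AC(Q) = 5/Q + 25 + 5Q
To minimize: dAC/dQ = -5/Q^2 + 5 = 0
Q^2 = 5/5 = 1
Q* = 1
Min AC = 5/1 + 25 + 5*1
Min AC = 5 + 25 + 5 = 35

35


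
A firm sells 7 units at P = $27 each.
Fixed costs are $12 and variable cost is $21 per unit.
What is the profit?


Total Revenue = P * Q = 27 * 7 = $189
Total Cost = FC + VC*Q = 12 + 21*7 = $159
Profit = TR - TC = 189 - 159 = $30

$30


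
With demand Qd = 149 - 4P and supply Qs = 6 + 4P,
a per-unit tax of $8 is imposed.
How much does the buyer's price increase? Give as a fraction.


With a per-unit tax, the buyer's price increase depends on relative slopes.
Supply slope: d = 4, Demand slope: b = 4
Buyer's price increase = d * tax / (b + d)
= 4 * 8 / (4 + 4)
= 32 / 8 = 4

4


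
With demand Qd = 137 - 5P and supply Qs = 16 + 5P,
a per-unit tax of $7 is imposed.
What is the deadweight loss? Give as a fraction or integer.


Pre-tax equilibrium quantity: Q* = 153/2
Post-tax equilibrium quantity: Q_tax = 59
Reduction in quantity: Q* - Q_tax = 35/2
DWL = (1/2) * tax * (Q* - Q_tax)
DWL = (1/2) * 7 * 35/2 = 245/4

245/4


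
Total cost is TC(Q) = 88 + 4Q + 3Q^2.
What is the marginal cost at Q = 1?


MC = dTC/dQ = 4 + 2*3*Q
At Q = 1:
MC = 4 + 6*1
MC = 4 + 6 = 10

10


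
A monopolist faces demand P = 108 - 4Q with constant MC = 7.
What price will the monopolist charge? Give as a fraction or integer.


MR = 108 - 8Q
Set MR = MC: 108 - 8Q = 7
Q* = 101/8
Substitute into demand:
P* = 108 - 4*101/8 = 115/2

115/2


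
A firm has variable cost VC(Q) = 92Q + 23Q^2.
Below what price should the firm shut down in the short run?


AVC(Q) = VC(Q)/Q = 92 + 23Q
AVC is increasing in Q, so minimum AVC is at Q -> 0+.
Min AVC = 92
The firm should shut down if P < 92.

92


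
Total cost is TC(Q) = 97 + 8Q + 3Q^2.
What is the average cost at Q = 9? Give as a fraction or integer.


TC(9) = 97 + 8*9 + 3*9^2
TC(9) = 97 + 72 + 243 = 412
AC = TC/Q = 412/9 = 412/9

412/9


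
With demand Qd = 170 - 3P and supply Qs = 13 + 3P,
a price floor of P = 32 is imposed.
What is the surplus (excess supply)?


At P = 32:
Qd = 170 - 3*32 = 74
Qs = 13 + 3*32 = 109
Surplus = Qs - Qd = 109 - 74 = 35

35


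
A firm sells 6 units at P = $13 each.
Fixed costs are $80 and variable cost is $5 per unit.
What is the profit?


Total Revenue = P * Q = 13 * 6 = $78
Total Cost = FC + VC*Q = 80 + 5*6 = $110
Profit = TR - TC = 78 - 110 = $-32

$-32


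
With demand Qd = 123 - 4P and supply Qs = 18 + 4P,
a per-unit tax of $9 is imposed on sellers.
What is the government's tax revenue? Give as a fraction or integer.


With tax on sellers, new supply: Qs' = 18 + 4(P - 9)
= 4P - 18
New equilibrium quantity:
Q_new = 105/2
Tax revenue = tax * Q_new = 9 * 105/2 = 945/2

945/2


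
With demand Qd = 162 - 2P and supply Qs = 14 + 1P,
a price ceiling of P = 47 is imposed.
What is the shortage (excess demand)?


At P = 47:
Qd = 162 - 2*47 = 68
Qs = 14 + 1*47 = 61
Shortage = Qd - Qs = 68 - 61 = 7

7


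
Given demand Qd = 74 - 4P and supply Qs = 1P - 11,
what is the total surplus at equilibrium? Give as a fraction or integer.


Find equilibrium: 74 - 4P = 1P - 11
74 + 11 = 5P
P* = 85/5 = 17
Q* = 1*17 - 11 = 6
Inverse demand: P = 37/2 - Q/4, so P_max = 37/2
Inverse supply: P = 11 + Q/1, so P_min = 11
CS = (1/2) * 6 * (37/2 - 17) = 9/2
PS = (1/2) * 6 * (17 - 11) = 18
TS = CS + PS = 9/2 + 18 = 45/2

45/2


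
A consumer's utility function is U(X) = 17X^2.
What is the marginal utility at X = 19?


MU = dU/dX = 17*2*X^(2-1)
MU = 34*X^1
At X = 19:
MU = 34 * 19^1
MU = 34 * 19 = 646

646


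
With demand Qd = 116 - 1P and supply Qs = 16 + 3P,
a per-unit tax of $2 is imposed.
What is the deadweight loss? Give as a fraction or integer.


Pre-tax equilibrium quantity: Q* = 91
Post-tax equilibrium quantity: Q_tax = 179/2
Reduction in quantity: Q* - Q_tax = 3/2
DWL = (1/2) * tax * (Q* - Q_tax)
DWL = (1/2) * 2 * 3/2 = 3/2

3/2


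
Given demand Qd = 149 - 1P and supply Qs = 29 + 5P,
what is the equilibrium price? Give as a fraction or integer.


At equilibrium, Qd = Qs.
149 - 1P = 29 + 5P
149 - 29 = 1P + 5P
120 = 6P
P* = 120/6 = 20

20


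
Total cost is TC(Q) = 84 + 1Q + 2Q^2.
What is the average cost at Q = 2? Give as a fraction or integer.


TC(2) = 84 + 1*2 + 2*2^2
TC(2) = 84 + 2 + 8 = 94
AC = TC/Q = 94/2 = 47

47


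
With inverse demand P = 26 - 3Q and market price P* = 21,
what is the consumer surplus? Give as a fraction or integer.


Maximum willingness to pay (at Q=0): P_max = 26
Quantity demanded at P* = 21:
Q* = (26 - 21)/3 = 5/3
CS = (1/2) * Q* * (P_max - P*)
CS = (1/2) * 5/3 * (26 - 21)
CS = (1/2) * 5/3 * 5 = 25/6

25/6


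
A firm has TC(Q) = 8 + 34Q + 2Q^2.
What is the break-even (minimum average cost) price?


AC(Q) = 8/Q + 34 + 2Q
To minimize: dAC/dQ = -8/Q^2 + 2 = 0
Q^2 = 8/2 = 4
Q* = 2
Min AC = 8/2 + 34 + 2*2
Min AC = 4 + 34 + 4 = 42

42


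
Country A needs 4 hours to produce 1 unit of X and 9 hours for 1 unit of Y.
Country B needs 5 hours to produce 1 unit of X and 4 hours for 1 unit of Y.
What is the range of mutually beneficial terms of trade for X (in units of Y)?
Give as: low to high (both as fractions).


Opportunity cost of X for Country A = hours_X / hours_Y = 4/9 = 4/9 units of Y
Opportunity cost of X for Country B = hours_X / hours_Y = 5/4 = 5/4 units of Y
Terms of trade must be between the two opportunity costs.
Range: 4/9 to 5/4

4/9 to 5/4


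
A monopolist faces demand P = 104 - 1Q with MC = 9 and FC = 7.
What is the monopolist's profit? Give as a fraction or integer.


MR = MC: 104 - 2Q = 9
Q* = 95/2
P* = 104 - 1*95/2 = 113/2
Profit = (P* - MC)*Q* - FC
= (113/2 - 9)*95/2 - 7
= 95/2*95/2 - 7
= 9025/4 - 7 = 8997/4

8997/4


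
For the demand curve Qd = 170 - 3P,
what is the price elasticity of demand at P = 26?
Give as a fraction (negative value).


dQ/dP = -3
At P = 26: Q = 170 - 3*26 = 92
E = (dQ/dP)(P/Q) = (-3)(26/92) = -39/46

-39/46


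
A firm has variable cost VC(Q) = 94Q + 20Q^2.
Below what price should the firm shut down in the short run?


AVC(Q) = VC(Q)/Q = 94 + 20Q
AVC is increasing in Q, so minimum AVC is at Q -> 0+.
Min AVC = 94
The firm should shut down if P < 94.

94


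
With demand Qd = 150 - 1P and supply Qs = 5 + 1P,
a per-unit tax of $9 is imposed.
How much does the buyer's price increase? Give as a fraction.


With a per-unit tax, the buyer's price increase depends on relative slopes.
Supply slope: d = 1, Demand slope: b = 1
Buyer's price increase = d * tax / (b + d)
= 1 * 9 / (1 + 1)
= 9 / 2 = 9/2

9/2


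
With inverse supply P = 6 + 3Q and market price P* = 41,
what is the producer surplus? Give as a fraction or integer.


Minimum supply price (at Q=0): P_min = 6
Quantity supplied at P* = 41:
Q* = (41 - 6)/3 = 35/3
PS = (1/2) * Q* * (P* - P_min)
PS = (1/2) * 35/3 * (41 - 6)
PS = (1/2) * 35/3 * 35 = 1225/6

1225/6


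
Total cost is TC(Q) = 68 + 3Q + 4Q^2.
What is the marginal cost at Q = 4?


MC = dTC/dQ = 3 + 2*4*Q
At Q = 4:
MC = 3 + 8*4
MC = 3 + 32 = 35

35


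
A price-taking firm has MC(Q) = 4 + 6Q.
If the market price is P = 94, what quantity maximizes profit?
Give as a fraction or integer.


In perfect competition, profit is maximized where P = MC.
94 = 4 + 6Q
90 = 6Q
Q* = 90/6 = 15

15


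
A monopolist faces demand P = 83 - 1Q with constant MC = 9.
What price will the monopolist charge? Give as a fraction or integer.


MR = 83 - 2Q
Set MR = MC: 83 - 2Q = 9
Q* = 37
Substitute into demand:
P* = 83 - 1*37 = 46

46


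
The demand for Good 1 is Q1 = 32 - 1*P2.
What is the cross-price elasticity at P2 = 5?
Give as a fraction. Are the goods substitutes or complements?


dQ1/dP2 = -1
At P2 = 5: Q1 = 32 - 1*5 = 27
Exy = (dQ1/dP2)(P2/Q1) = -1 * 5 / 27 = -5/27
Since Exy < 0, the goods are complements.

-5/27 (complements)


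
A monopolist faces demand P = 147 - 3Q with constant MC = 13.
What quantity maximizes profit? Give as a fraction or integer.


TR = P*Q = (147 - 3Q)Q = 147Q - 3Q^2
MR = dTR/dQ = 147 - 6Q
Set MR = MC:
147 - 6Q = 13
134 = 6Q
Q* = 134/6 = 67/3

67/3


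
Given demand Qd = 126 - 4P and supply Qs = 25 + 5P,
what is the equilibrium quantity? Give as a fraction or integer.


First find equilibrium price:
126 - 4P = 25 + 5P
P* = 101/9 = 101/9
Then substitute into demand:
Q* = 126 - 4 * 101/9 = 730/9

730/9


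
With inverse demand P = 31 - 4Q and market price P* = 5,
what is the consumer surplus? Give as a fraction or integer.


Maximum willingness to pay (at Q=0): P_max = 31
Quantity demanded at P* = 5:
Q* = (31 - 5)/4 = 13/2
CS = (1/2) * Q* * (P_max - P*)
CS = (1/2) * 13/2 * (31 - 5)
CS = (1/2) * 13/2 * 26 = 169/2

169/2


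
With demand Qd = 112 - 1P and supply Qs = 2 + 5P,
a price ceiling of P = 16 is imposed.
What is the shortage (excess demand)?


At P = 16:
Qd = 112 - 1*16 = 96
Qs = 2 + 5*16 = 82
Shortage = Qd - Qs = 96 - 82 = 14

14


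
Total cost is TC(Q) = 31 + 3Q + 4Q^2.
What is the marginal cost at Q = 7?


MC = dTC/dQ = 3 + 2*4*Q
At Q = 7:
MC = 3 + 8*7
MC = 3 + 56 = 59

59


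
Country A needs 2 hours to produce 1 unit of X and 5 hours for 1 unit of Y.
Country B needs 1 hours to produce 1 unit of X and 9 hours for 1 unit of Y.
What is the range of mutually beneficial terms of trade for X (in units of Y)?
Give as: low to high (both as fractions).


Opportunity cost of X for Country A = hours_X / hours_Y = 2/5 = 2/5 units of Y
Opportunity cost of X for Country B = hours_X / hours_Y = 1/9 = 1/9 units of Y
Terms of trade must be between the two opportunity costs.
Range: 1/9 to 2/5

1/9 to 2/5


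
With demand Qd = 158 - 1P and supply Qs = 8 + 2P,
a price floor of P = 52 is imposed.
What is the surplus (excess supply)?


At P = 52:
Qd = 158 - 1*52 = 106
Qs = 8 + 2*52 = 112
Surplus = Qs - Qd = 112 - 106 = 6

6


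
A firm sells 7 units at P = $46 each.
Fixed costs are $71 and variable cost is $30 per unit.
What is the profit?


Total Revenue = P * Q = 46 * 7 = $322
Total Cost = FC + VC*Q = 71 + 30*7 = $281
Profit = TR - TC = 322 - 281 = $41

$41


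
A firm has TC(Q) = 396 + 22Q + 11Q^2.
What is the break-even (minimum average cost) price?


AC(Q) = 396/Q + 22 + 11Q
To minimize: dAC/dQ = -396/Q^2 + 11 = 0
Q^2 = 396/11 = 36
Q* = 6
Min AC = 396/6 + 22 + 11*6
Min AC = 66 + 22 + 66 = 154

154


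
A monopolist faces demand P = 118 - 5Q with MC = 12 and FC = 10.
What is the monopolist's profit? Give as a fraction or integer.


MR = MC: 118 - 10Q = 12
Q* = 53/5
P* = 118 - 5*53/5 = 65
Profit = (P* - MC)*Q* - FC
= (65 - 12)*53/5 - 10
= 53*53/5 - 10
= 2809/5 - 10 = 2759/5

2759/5


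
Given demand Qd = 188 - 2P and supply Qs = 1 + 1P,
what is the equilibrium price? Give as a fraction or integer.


At equilibrium, Qd = Qs.
188 - 2P = 1 + 1P
188 - 1 = 2P + 1P
187 = 3P
P* = 187/3 = 187/3

187/3


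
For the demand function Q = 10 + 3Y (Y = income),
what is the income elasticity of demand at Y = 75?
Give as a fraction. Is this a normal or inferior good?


dQ/dY = 3
At Y = 75: Q = 10 + 3*75 = 235
Ey = (dQ/dY)(Y/Q) = 3 * 75 / 235 = 45/47
Since Ey > 0, this is a normal good.

45/47 (normal good)


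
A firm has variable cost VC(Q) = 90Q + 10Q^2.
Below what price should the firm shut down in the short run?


AVC(Q) = VC(Q)/Q = 90 + 10Q
AVC is increasing in Q, so minimum AVC is at Q -> 0+.
Min AVC = 90
The firm should shut down if P < 90.

90


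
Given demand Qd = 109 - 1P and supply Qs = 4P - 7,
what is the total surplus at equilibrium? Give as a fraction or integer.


Find equilibrium: 109 - 1P = 4P - 7
109 + 7 = 5P
P* = 116/5 = 116/5
Q* = 4*116/5 - 7 = 429/5
Inverse demand: P = 109 - Q/1, so P_max = 109
Inverse supply: P = 7/4 + Q/4, so P_min = 7/4
CS = (1/2) * 429/5 * (109 - 116/5) = 184041/50
PS = (1/2) * 429/5 * (116/5 - 7/4) = 184041/200
TS = CS + PS = 184041/50 + 184041/200 = 184041/40

184041/40


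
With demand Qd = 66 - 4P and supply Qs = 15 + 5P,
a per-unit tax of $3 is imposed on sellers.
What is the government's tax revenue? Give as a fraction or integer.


With tax on sellers, new supply: Qs' = 15 + 5(P - 3)
= 0 + 5P
New equilibrium quantity:
Q_new = 110/3
Tax revenue = tax * Q_new = 3 * 110/3 = 110

110


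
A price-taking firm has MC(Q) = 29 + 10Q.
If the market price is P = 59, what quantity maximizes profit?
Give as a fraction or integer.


In perfect competition, profit is maximized where P = MC.
59 = 29 + 10Q
30 = 10Q
Q* = 30/10 = 3

3


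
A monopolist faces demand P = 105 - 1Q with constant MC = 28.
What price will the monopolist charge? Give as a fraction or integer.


MR = 105 - 2Q
Set MR = MC: 105 - 2Q = 28
Q* = 77/2
Substitute into demand:
P* = 105 - 1*77/2 = 133/2

133/2


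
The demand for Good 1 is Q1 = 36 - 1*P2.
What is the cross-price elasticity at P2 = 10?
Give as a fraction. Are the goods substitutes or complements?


dQ1/dP2 = -1
At P2 = 10: Q1 = 36 - 1*10 = 26
Exy = (dQ1/dP2)(P2/Q1) = -1 * 10 / 26 = -5/13
Since Exy < 0, the goods are complements.

-5/13 (complements)


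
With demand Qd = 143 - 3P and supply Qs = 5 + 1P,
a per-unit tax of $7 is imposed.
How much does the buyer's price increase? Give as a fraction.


With a per-unit tax, the buyer's price increase depends on relative slopes.
Supply slope: d = 1, Demand slope: b = 3
Buyer's price increase = d * tax / (b + d)
= 1 * 7 / (3 + 1)
= 7 / 4 = 7/4

7/4


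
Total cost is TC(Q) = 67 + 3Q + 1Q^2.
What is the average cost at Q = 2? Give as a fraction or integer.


TC(2) = 67 + 3*2 + 1*2^2
TC(2) = 67 + 6 + 4 = 77
AC = TC/Q = 77/2 = 77/2

77/2


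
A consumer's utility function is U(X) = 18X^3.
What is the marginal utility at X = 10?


MU = dU/dX = 18*3*X^(3-1)
MU = 54*X^2
At X = 10:
MU = 54 * 10^2
MU = 54 * 100 = 5400

5400


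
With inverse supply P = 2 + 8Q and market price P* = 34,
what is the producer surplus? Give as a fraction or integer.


Minimum supply price (at Q=0): P_min = 2
Quantity supplied at P* = 34:
Q* = (34 - 2)/8 = 4
PS = (1/2) * Q* * (P* - P_min)
PS = (1/2) * 4 * (34 - 2)
PS = (1/2) * 4 * 32 = 64

64


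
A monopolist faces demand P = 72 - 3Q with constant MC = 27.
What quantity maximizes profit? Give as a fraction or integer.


TR = P*Q = (72 - 3Q)Q = 72Q - 3Q^2
MR = dTR/dQ = 72 - 6Q
Set MR = MC:
72 - 6Q = 27
45 = 6Q
Q* = 45/6 = 15/2

15/2


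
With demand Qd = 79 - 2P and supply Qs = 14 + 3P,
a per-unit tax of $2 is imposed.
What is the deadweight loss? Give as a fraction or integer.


Pre-tax equilibrium quantity: Q* = 53
Post-tax equilibrium quantity: Q_tax = 253/5
Reduction in quantity: Q* - Q_tax = 12/5
DWL = (1/2) * tax * (Q* - Q_tax)
DWL = (1/2) * 2 * 12/5 = 12/5

12/5


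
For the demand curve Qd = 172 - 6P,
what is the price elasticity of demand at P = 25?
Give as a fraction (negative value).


dQ/dP = -6
At P = 25: Q = 172 - 6*25 = 22
E = (dQ/dP)(P/Q) = (-6)(25/22) = -75/11

-75/11


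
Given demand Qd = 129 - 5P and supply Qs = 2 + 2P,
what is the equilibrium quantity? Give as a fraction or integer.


First find equilibrium price:
129 - 5P = 2 + 2P
P* = 127/7 = 127/7
Then substitute into demand:
Q* = 129 - 5 * 127/7 = 268/7

268/7


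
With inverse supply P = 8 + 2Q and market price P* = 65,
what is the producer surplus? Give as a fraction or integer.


Minimum supply price (at Q=0): P_min = 8
Quantity supplied at P* = 65:
Q* = (65 - 8)/2 = 57/2
PS = (1/2) * Q* * (P* - P_min)
PS = (1/2) * 57/2 * (65 - 8)
PS = (1/2) * 57/2 * 57 = 3249/4

3249/4


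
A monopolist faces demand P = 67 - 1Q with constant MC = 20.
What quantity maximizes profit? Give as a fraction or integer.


TR = P*Q = (67 - 1Q)Q = 67Q - 1Q^2
MR = dTR/dQ = 67 - 2Q
Set MR = MC:
67 - 2Q = 20
47 = 2Q
Q* = 47/2 = 47/2

47/2


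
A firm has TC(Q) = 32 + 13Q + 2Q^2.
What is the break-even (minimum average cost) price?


AC(Q) = 32/Q + 13 + 2Q
To minimize: dAC/dQ = -32/Q^2 + 2 = 0
Q^2 = 32/2 = 16
Q* = 4
Min AC = 32/4 + 13 + 2*4
Min AC = 8 + 13 + 8 = 29

29


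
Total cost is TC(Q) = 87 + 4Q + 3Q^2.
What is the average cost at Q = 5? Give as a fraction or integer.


TC(5) = 87 + 4*5 + 3*5^2
TC(5) = 87 + 20 + 75 = 182
AC = TC/Q = 182/5 = 182/5

182/5


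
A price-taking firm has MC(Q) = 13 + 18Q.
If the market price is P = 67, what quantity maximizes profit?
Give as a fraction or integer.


In perfect competition, profit is maximized where P = MC.
67 = 13 + 18Q
54 = 18Q
Q* = 54/18 = 3

3


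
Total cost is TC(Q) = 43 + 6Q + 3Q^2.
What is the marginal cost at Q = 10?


MC = dTC/dQ = 6 + 2*3*Q
At Q = 10:
MC = 6 + 6*10
MC = 6 + 60 = 66

66


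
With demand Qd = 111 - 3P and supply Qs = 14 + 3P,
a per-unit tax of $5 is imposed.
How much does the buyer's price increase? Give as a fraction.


With a per-unit tax, the buyer's price increase depends on relative slopes.
Supply slope: d = 3, Demand slope: b = 3
Buyer's price increase = d * tax / (b + d)
= 3 * 5 / (3 + 3)
= 15 / 6 = 5/2

5/2


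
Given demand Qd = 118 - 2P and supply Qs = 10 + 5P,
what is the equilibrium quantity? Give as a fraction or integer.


First find equilibrium price:
118 - 2P = 10 + 5P
P* = 108/7 = 108/7
Then substitute into demand:
Q* = 118 - 2 * 108/7 = 610/7

610/7


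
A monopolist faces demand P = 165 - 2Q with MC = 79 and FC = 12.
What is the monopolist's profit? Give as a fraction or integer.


MR = MC: 165 - 4Q = 79
Q* = 43/2
P* = 165 - 2*43/2 = 122
Profit = (P* - MC)*Q* - FC
= (122 - 79)*43/2 - 12
= 43*43/2 - 12
= 1849/2 - 12 = 1825/2

1825/2


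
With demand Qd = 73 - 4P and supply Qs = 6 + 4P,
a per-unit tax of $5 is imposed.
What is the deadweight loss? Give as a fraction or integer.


Pre-tax equilibrium quantity: Q* = 79/2
Post-tax equilibrium quantity: Q_tax = 59/2
Reduction in quantity: Q* - Q_tax = 10
DWL = (1/2) * tax * (Q* - Q_tax)
DWL = (1/2) * 5 * 10 = 25

25


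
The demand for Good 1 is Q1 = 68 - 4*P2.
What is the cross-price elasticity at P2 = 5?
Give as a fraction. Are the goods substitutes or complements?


dQ1/dP2 = -4
At P2 = 5: Q1 = 68 - 4*5 = 48
Exy = (dQ1/dP2)(P2/Q1) = -4 * 5 / 48 = -5/12
Since Exy < 0, the goods are complements.

-5/12 (complements)


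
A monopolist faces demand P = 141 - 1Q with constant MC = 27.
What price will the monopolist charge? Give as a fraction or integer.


MR = 141 - 2Q
Set MR = MC: 141 - 2Q = 27
Q* = 57
Substitute into demand:
P* = 141 - 1*57 = 84

84


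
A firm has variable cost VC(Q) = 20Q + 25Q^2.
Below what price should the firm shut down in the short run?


AVC(Q) = VC(Q)/Q = 20 + 25Q
AVC is increasing in Q, so minimum AVC is at Q -> 0+.
Min AVC = 20
The firm should shut down if P < 20.

20


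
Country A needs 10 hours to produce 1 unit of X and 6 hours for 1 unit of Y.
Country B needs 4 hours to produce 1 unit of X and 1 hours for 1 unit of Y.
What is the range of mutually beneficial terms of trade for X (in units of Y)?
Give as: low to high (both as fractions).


Opportunity cost of X for Country A = hours_X / hours_Y = 10/6 = 5/3 units of Y
Opportunity cost of X for Country B = hours_X / hours_Y = 4/1 = 4 units of Y
Terms of trade must be between the two opportunity costs.
Range: 5/3 to 4

5/3 to 4


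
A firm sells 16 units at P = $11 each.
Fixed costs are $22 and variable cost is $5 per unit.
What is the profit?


Total Revenue = P * Q = 11 * 16 = $176
Total Cost = FC + VC*Q = 22 + 5*16 = $102
Profit = TR - TC = 176 - 102 = $74

$74


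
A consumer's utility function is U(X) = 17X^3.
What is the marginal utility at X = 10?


MU = dU/dX = 17*3*X^(3-1)
MU = 51*X^2
At X = 10:
MU = 51 * 10^2
MU = 51 * 100 = 5100

5100


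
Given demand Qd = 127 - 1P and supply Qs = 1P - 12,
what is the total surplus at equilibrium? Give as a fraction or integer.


Find equilibrium: 127 - 1P = 1P - 12
127 + 12 = 2P
P* = 139/2 = 139/2
Q* = 1*139/2 - 12 = 115/2
Inverse demand: P = 127 - Q/1, so P_max = 127
Inverse supply: P = 12 + Q/1, so P_min = 12
CS = (1/2) * 115/2 * (127 - 139/2) = 13225/8
PS = (1/2) * 115/2 * (139/2 - 12) = 13225/8
TS = CS + PS = 13225/8 + 13225/8 = 13225/4

13225/4


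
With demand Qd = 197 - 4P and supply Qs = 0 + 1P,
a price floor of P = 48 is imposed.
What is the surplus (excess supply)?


At P = 48:
Qd = 197 - 4*48 = 5
Qs = 0 + 1*48 = 48
Surplus = Qs - Qd = 48 - 5 = 43

43


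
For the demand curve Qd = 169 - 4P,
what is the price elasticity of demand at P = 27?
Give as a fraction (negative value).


dQ/dP = -4
At P = 27: Q = 169 - 4*27 = 61
E = (dQ/dP)(P/Q) = (-4)(27/61) = -108/61

-108/61


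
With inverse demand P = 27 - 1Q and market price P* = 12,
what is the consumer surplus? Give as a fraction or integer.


Maximum willingness to pay (at Q=0): P_max = 27
Quantity demanded at P* = 12:
Q* = (27 - 12)/1 = 15
CS = (1/2) * Q* * (P_max - P*)
CS = (1/2) * 15 * (27 - 12)
CS = (1/2) * 15 * 15 = 225/2

225/2


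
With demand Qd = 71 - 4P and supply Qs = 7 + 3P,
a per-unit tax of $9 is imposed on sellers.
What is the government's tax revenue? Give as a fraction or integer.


With tax on sellers, new supply: Qs' = 7 + 3(P - 9)
= 3P - 20
New equilibrium quantity:
Q_new = 19
Tax revenue = tax * Q_new = 9 * 19 = 171

171


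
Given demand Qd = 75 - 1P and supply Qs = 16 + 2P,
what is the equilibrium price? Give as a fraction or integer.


At equilibrium, Qd = Qs.
75 - 1P = 16 + 2P
75 - 16 = 1P + 2P
59 = 3P
P* = 59/3 = 59/3

59/3


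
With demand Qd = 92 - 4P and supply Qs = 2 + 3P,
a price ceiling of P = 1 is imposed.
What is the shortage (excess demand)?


At P = 1:
Qd = 92 - 4*1 = 88
Qs = 2 + 3*1 = 5
Shortage = Qd - Qs = 88 - 5 = 83

83


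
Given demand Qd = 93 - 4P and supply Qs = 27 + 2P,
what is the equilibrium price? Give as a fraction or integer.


At equilibrium, Qd = Qs.
93 - 4P = 27 + 2P
93 - 27 = 4P + 2P
66 = 6P
P* = 66/6 = 11

11


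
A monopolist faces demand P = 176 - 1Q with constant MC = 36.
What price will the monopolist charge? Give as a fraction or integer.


MR = 176 - 2Q
Set MR = MC: 176 - 2Q = 36
Q* = 70
Substitute into demand:
P* = 176 - 1*70 = 106

106


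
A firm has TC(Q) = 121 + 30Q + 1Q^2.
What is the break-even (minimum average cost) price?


AC(Q) = 121/Q + 30 + 1Q
To minimize: dAC/dQ = -121/Q^2 + 1 = 0
Q^2 = 121/1 = 121
Q* = 11
Min AC = 121/11 + 30 + 1*11
Min AC = 11 + 30 + 11 = 52

52


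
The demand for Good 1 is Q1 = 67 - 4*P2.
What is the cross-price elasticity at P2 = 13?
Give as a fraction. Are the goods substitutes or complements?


dQ1/dP2 = -4
At P2 = 13: Q1 = 67 - 4*13 = 15
Exy = (dQ1/dP2)(P2/Q1) = -4 * 13 / 15 = -52/15
Since Exy < 0, the goods are complements.

-52/15 (complements)


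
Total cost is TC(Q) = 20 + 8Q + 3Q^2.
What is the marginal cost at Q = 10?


MC = dTC/dQ = 8 + 2*3*Q
At Q = 10:
MC = 8 + 6*10
MC = 8 + 60 = 68

68
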